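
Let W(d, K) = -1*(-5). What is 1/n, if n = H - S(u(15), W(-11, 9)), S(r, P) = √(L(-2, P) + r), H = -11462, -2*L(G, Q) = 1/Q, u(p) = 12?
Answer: -114620/1313774321 + √1190/1313774321 ≈ -8.7219e-5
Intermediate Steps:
W(d, K) = 5
L(G, Q) = -1/(2*Q)
S(r, P) = √(r - 1/(2*P)) (S(r, P) = √(-1/(2*P) + r) = √(r - 1/(2*P)))
n = -11462 - √1190/10 (n = -11462 - √(-2/5 + 4*12)/2 = -11462 - √(-2*⅕ + 48)/2 = -11462 - √(-⅖ + 48)/2 = -11462 - √(238/5)/2 = -11462 - √1190/5/2 = -11462 - √1190/10 ≈ -11465.)
1/n = 1/(-11462 - √1190/10)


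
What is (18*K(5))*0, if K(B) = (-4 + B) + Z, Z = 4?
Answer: 0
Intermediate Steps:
K(B) = B (K(B) = (-4 + B) + 4 = B)
(18*K(5))*0 = (18*5)*0 = 90*0 = 0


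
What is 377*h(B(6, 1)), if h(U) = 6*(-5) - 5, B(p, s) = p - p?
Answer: -13195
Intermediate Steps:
B(p, s) = 0 (B(p, s) = p - p = 0)
h(U) = -35 (h(U) = -30 - 5 = -35)
377*h(B(6, 1)) = 377*(-35) = -13195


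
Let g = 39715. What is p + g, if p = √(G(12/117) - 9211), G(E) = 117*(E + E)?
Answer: 39715 + I*√9187 ≈ 39715.0 + 95.849*I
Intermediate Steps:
G(E) = 234*E (G(E) = 117*(2*E) = 234*E)
p = I*√9187 (p = √(234*(12/117) - 9211) = √(234*(12*(1/117)) - 9211) = √(234*(4/39) - 9211) = √(24 - 9211) = √(-9187) = I*√9187 ≈ 95.849*I)
p + g = I*√9187 + 39715 = 39715 + I*√9187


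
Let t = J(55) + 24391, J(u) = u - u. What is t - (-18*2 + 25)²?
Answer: 24270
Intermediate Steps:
J(u) = 0
t = 24391 (t = 0 + 24391 = 24391)
t - (-18*2 + 25)² = 24391 - (-18*2 + 25)² = 24391 - (-36 + 25)² = 24391 - 1*(-11)² = 24391 - 1*121 = 24391 - 121 = 24270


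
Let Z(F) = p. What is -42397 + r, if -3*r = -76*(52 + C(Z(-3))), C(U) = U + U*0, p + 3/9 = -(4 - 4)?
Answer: -369793/9 ≈ -41088.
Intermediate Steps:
p = -⅓ (p = -⅓ - (4 - 4) = -⅓ - 1*0 = -⅓ + 0 = -⅓ ≈ -0.33333)
Z(F) = -⅓
C(U) = U (C(U) = U + 0 = U)
r = 11780/9 (r = -(-76)*(52 - ⅓)/3 = -(-76)*155/(3*3) = -⅓*(-11780/3) = 11780/9 ≈ 1308.9)
-42397 + r = -42397 + 11780/9 = -369793/9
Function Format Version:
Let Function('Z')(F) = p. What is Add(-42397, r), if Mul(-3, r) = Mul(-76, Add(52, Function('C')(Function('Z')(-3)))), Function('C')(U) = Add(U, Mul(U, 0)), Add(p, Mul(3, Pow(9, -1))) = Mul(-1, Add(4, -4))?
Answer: Rational(-369793, 9) ≈ -41088.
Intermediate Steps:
p = Rational(-1, 3) (p = Add(Rational(-1, 3), Mul(-1, Add(4, -4))) = Add(Rational(-1, 3), Mul(-1, 0)) = Add(Rational(-1, 3), 0) = Rational(-1, 3) ≈ -0.33333)
Function('Z')(F) = Rational(-1, 3)
Function('C')(U) = U (Function('C')(U) = Add(U, 0) = U)
r = Rational(11780, 9) (r = Mul(Rational(-1, 3), Mul(-76, Add(52, Rational(-1, 3)))) = Mul(Rational(-1, 3), Mul(-76, Rational(155, 3))) = Mul(Rational(-1, 3), Rational(-11780, 3)) = Rational(11780, 9) ≈ 1308.9)
Add(-42397, r) = Add(-42397, Rational(11780, 9)) = Rational(-369793, 9)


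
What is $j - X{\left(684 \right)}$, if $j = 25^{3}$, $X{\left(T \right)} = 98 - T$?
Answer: $16211$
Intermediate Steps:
$j = 15625$
$j - X{\left(684 \right)} = 15625 - \left(98 - 684\right) = 15625 - -586 = 15625 + 586 = 16211$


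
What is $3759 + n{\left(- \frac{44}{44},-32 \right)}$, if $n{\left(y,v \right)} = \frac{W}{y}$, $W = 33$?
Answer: $3726$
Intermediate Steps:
$n{\left(y,v \right)} = \frac{33}{y}$
$3759 + n{\left(- \frac{44}{44},-32 \right)} = 3759 + \frac{33}{\left(-44\right) \frac{1}{44}} = 3759 + \frac{33}{-1} = 3759 + 33 \left(-1\right) = 3759 - 33 = 3726$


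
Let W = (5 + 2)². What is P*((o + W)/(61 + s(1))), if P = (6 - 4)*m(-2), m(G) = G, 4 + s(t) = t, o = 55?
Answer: -208/29 ≈ -7.1724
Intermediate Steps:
s(t) = -4 + t
W = 49 (W = 7² = 49)
P = -4 (P = (6 - 4)*(-2) = 2*(-2) = -4)
P*((o + W)/(61 + s(1))) = -4*(55 + 49)/(61 + (-4 + 1)) = -416/(61 - 3) = -416/58 = -4*52/29 = -208/29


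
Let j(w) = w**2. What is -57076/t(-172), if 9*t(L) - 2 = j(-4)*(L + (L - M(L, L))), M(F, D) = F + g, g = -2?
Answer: 28538/151 ≈ 188.99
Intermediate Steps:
M(F, D) = -2 + F (M(F, D) = F - 2 = -2 + F)
t(L) = 34/9 + 16*L/9 (t(L) = 2/9 + ((-4)**2*(L + (L - (-2 + L))))/9 = 2/9 + (16*(L + (L + (2 - L))))/9 = 2/9 + (16*(L + 2))/9 = 2/9 + (16*(2 + L))/9 = 2/9 + (32 + 16*L)/9 = 2/9 + (32/9 + 16*L/9) = 34/9 + 16*L/9)
-57076/t(-172) = -57076/(34/9 + (16/9)*(-172)) = -57076/(34/9 - 2752/9) = -57076/(-302) = -57076*(-1/302) = 28538/151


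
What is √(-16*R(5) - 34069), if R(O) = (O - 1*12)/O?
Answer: I*√851165/5 ≈ 184.52*I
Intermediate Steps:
R(O) = (-12 + O)/O (R(O) = (O - 12)/O = (-12 + O)/O)
√(-16*R(5) - 34069) = √(-16*(-12 + 5)/5 - 34069) = √(-16*(-7)/5 - 34069) = √(-16*(-7/5) - 34069) = √(112/5 - 34069) = √(-170233/5) = I*√851165/5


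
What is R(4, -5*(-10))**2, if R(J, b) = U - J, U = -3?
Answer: 49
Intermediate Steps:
R(J, b) = -3 - J
R(4, -5*(-10))**2 = (-3 - 1*4)**2 = (-3 - 4)**2 = (-7)**2 = 49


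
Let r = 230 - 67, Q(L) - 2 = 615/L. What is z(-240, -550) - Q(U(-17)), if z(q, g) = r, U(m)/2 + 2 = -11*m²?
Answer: 1024897/6362 ≈ 161.10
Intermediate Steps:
U(m) = -4 - 22*m² (U(m) = -4 + 2*(-11*m²) = -4 - 22*m²)
Q(L) = 2 + 615/L
r = 163
z(q, g) = 163
z(-240, -550) - Q(U(-17)) = 163 - (2 + 615/(-4 - 22*(-17)²)) = 163 - (2 + 615/(-4 - 22*289)) = 163 - (2 + 615/(-4 - 6358)) = 163 - (2 + 615/(-6362)) = 163 - (2 + 615*(-1/6362)) = 163 - (2 - 615/6362) = 163 - 1*12109/6362 = 163 - 12109/6362 = 1024897/6362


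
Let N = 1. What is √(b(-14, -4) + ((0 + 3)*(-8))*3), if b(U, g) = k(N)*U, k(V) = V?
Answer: I*√86 ≈ 9.2736*I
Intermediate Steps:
b(U, g) = U (b(U, g) = 1*U = U)
√(b(-14, -4) + ((0 + 3)*(-8))*3) = √(-14 + ((0 + 3)*(-8))*3) = √(-14 + (3*(-8))*3) = √(-14 - 24*3) = √(-14 - 72) = √(-86) = I*√86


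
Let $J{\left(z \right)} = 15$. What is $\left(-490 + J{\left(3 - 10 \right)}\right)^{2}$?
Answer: $225625$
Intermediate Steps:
$\left(-490 + J{\left(3 - 10 \right)}\right)^{2} = \left(-490 + 15\right)^{2} = \left(-475\right)^{2} = 225625$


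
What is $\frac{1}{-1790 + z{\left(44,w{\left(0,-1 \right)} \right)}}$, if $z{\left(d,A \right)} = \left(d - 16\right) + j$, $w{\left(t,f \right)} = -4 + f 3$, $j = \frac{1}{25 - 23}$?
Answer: $- \frac{2}{3523} \approx -0.0005677$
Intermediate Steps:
$j = \frac{1}{2} \approx 0.5$
$w{\left(t,f \right)} = -4 + 3 f$
$z{\left(d,A \right)} = - \frac{31}{2} + d$ ($z{\left(d,A \right)} = \left(d - 16\right) + \frac{1}{2} = \left(-16 + d\right) + \frac{1}{2} = - \frac{31}{2} + d$)
$\frac{1}{-1790 + z{\left(44,w{\left(0,-1 \right)} \right)}} = \frac{1}{-1790 + \left(- \frac{31}{2} + 44\right)} = \frac{1}{-1790 + \frac{57}{2}} = \frac{1}{- \frac{3523}{2}} = - \frac{2}{3523}$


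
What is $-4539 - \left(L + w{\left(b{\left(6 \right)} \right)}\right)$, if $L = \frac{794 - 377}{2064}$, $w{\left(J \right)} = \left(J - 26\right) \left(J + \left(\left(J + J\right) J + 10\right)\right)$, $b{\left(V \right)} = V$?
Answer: $- \frac{1912091}{688} \approx -2779.2$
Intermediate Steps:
$w{\left(J \right)} = \left(-26 + J\right) \left(10 + J + 2 J^{2}\right)$ ($w{\left(J \right)} = \left(-26 + J\right) \left(J + \left(2 J J + 10\right)\right) = \left(-26 + J\right) \left(J + \left(2 J^{2} + 10\right)\right) = \left(-26 + J\right) \left(J + \left(10 + 2 J^{2}\right)\right) = \left(-26 + J\right) \left(10 + J + 2 J^{2}\right)$)
$L = \frac{139}{688}$ ($L = \left(794 - 377\right) \frac{1}{2064} = 417 \cdot \frac{1}{2064} = \frac{139}{688} \approx 0.20203$)
$-4539 - \left(L + w{\left(b{\left(6 \right)} \right)}\right) = -4539 - \left(\frac{139}{688} - \left(356 - 432 + 1836\right)\right) = -4539 - \left(\frac{139}{688} - 1760\right) = -4539 - - \frac{1210741}{688} = -4539 + \frac{1210741}{688} = - \frac{1912091}{688}$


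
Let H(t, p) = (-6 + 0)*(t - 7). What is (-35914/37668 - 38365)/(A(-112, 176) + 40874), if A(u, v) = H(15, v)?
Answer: -722584367/768916884 ≈ -0.93974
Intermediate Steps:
H(t, p) = 42 - 6*t (H(t, p) = -6*(-7 + t) = 42 - 6*t)
A(u, v) = -48 (A(u, v) = 42 - 6*15 = 42 - 90 = -48)
(-35914/37668 - 38365)/(A(-112, 176) + 40874) = (-35914/37668 - 38365)/(-48 + 40874) = (-35914*1/37668 - 38365)/40826 = (-17957/18834 - 38365)*(1/40826) = -722584367/18834*1/40826 = -722584367/768916884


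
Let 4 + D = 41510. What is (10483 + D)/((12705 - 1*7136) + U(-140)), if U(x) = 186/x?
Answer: 3639230/389737 ≈ 9.3377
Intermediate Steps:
D = 41506 (D = -4 + 41510 = 41506)
(10483 + D)/((12705 - 1*7136) + U(-140)) = (10483 + 41506)/((12705 - 1*7136) + 186/(-140)) = 51989/((12705 - 7136) + 186*(-1/140)) = 51989/(5569 - 93/70) = 51989/(389737/70) = 51989*(70/389737) = 3639230/389737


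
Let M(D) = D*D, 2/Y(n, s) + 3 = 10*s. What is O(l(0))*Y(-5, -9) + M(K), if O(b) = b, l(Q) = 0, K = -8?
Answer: 64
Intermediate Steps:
Y(n, s) = 2/(-3 + 10*s)
M(D) = D**2
O(l(0))*Y(-5, -9) + M(K) = 0*(2/(-3 + 10*(-9))) + (-8)**2 = 0*(2/(-3 - 90)) + 64 = 0*(2/(-93)) + 64 = 0*(2*(-1/93)) + 64 = 0*(-2/93) + 64 = 0 + 64 = 64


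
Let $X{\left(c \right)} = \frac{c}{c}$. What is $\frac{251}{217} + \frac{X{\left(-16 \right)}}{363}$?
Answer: $\frac{91330}{78771} \approx 1.1594$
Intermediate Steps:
$X{\left(c \right)} = 1$
$\frac{251}{217} + \frac{X{\left(-16 \right)}}{363} = \frac{251}{217} + 1 \cdot \frac{1}{363} = 251 \cdot \frac{1}{217} + 1 \cdot \frac{1}{363} = \frac{251}{217} + \frac{1}{363} = \frac{91330}{78771}$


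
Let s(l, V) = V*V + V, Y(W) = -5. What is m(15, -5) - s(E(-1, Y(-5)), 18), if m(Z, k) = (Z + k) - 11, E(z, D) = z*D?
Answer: -343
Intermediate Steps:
E(z, D) = D*z
m(Z, k) = -11 + Z + k
s(l, V) = V + V**2 (s(l, V) = V**2 + V = V + V**2)
m(15, -5) - s(E(-1, Y(-5)), 18) = (-11 + 15 - 5) - 18*(1 + 18) = -1 - 18*19 = -1 - 1*342 = -1 - 342 = -343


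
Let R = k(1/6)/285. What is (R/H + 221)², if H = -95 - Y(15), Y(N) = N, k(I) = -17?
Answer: 48002269286689/982822500 ≈ 48841.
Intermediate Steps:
R = -17/285 ≈ -0.059649
H = -110 (H = -95 - 1*15 = -95 - 15 = -110)
(R/H + 221)² = (-17/285/(-110) + 221)² = (-17/285*(-1/110) + 221)² = (17/31350 + 221)² = (6928367/31350)² = 48002269286689/982822500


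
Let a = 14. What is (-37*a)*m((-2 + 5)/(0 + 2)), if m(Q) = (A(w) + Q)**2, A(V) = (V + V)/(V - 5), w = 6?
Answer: -188811/2 ≈ -94406.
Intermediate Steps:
A(V) = 2*V/(-5 + V) (A(V) = (2*V)/(-5 + V) = 2*V/(-5 + V))
m(Q) = (12 + Q)**2 (m(Q) = (2*6/(-5 + 6) + Q)**2 = (2*6/1 + Q)**2 = (2*6*1 + Q)**2 = (12 + Q)**2)
(-37*a)*m((-2 + 5)/(0 + 2)) = (-37*14)*(12 + (-2 + 5)/(0 + 2))**2 = -518*(12 + 3/2)**2 = -518*(27/2)**2 = -518*729/4 = -188811/2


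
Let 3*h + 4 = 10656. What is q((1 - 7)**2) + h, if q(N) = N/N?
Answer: 10655/3 ≈ 3551.7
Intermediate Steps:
h = 10652/3 (h = -4/3 + (1/3)*10656 = -4/3 + 3552 = 10652/3 ≈ 3550.7)
q(N) = 1
q((1 - 7)**2) + h = 1 + 10652/3 = 10655/3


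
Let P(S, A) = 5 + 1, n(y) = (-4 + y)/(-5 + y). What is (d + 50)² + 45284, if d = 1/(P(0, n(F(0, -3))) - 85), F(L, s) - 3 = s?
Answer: 298212045/6241 ≈ 47783.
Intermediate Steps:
F(L, s) = 3 + s
n(y) = (-4 + y)/(-5 + y)
P(S, A) = 6
d = -1/79 (d = 1/(6 - 85) = 1/(-79) = -1/79 ≈ -0.012658)
(d + 50)² + 45284 = (-1/79 + 50)² + 45284 = (3949/79)² + 45284 = 15594601/6241 + 45284 = 298212045/6241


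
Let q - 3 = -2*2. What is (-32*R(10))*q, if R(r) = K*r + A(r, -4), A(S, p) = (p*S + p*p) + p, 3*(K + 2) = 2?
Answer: -3968/3 ≈ -1322.7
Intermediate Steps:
K = -4/3 (K = -2 + (⅓)*2 = -2 + ⅔ = -4/3 ≈ -1.3333)
A(S, p) = p + p² + S*p (A(S, p) = (S*p + p²) + p = (p² + S*p) + p = p + p² + S*p)
R(r) = 12 - 16*r/3 (R(r) = -4*r/3 - 4*(1 + r - 4) = -4*r/3 - 4*(-3 + r) = -4*r/3 + (12 - 4*r) = 12 - 16*r/3)
q = -1 (q = 3 - 2*2 = 3 - 4 = -1)
(-32*R(10))*q = -32*(12 - 16/3*10)*(-1) = -32*(12 - 160/3)*(-1) = -32*(-124/3)*(-1) = (3968/3)*(-1) = -3968/3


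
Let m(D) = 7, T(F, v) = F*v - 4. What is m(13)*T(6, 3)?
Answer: 98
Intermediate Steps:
T(F, v) = -4 + F*v
m(13)*T(6, 3) = 7*(-4 + 6*3) = 7*(-4 + 18) = 7*14 = 98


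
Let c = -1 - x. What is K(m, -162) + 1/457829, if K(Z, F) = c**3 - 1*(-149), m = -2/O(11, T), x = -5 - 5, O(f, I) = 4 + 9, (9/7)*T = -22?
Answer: 401973863/457829 ≈ 878.00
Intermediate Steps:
T = -154/9 (T = (7/9)*(-22) = -154/9 ≈ -17.111)
O(f, I) = 13
x = -10
c = 9 (c = -1 - 1*(-10) = -1 + 10 = 9)
m = -2/13 ≈ -0.15385
K(Z, F) = 878 (K(Z, F) = 9**3 - 1*(-149) = 729 + 149 = 878)
K(m, -162) + 1/457829 = 878 + 1/457829 = 401973863/457829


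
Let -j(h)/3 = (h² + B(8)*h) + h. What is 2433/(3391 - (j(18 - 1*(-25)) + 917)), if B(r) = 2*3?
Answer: 2433/8924 ≈ 0.27264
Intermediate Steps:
B(r) = 6
j(h) = -21*h - 3*h² (j(h) = -3*((h² + 6*h) + h) = -3*(h² + 7*h) = -21*h - 3*h²)
2433/(3391 - (j(18 - 1*(-25)) + 917)) = 2433/(3391 - (-3*(18 - 1*(-25))*(7 + (18 - 1*(-25))) + 917)) = 2433/(3391 - (-3*(18 + 25)*(7 + (18 + 25)) + 917)) = 2433/(3391 - (-3*43*(7 + 43) + 917)) = 2433/(3391 - (-3*43*50 + 917)) = 2433/(3391 - (-6450 + 917)) = 2433/(3391 - 1*(-5533)) = 2433/(3391 + 5533) = 2433/8924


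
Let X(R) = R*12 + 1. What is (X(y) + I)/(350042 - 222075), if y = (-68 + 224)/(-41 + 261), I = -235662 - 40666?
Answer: -15197517/7038185 ≈ -2.1593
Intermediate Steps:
I = -276328
y = 39/55 (y = 156/220 = 156*(1/220) = 39/55 ≈ 0.70909)
X(R) = 1 + 12*R (X(R) = 12*R + 1 = 1 + 12*R)
(X(y) + I)/(350042 - 222075) = ((1 + 12*(39/55)) - 276328)/(350042 - 222075) = ((1 + 468/55) - 276328)/127967 = (523/55 - 276328)*(1/127967) = -15197517/55*1/127967 = -15197517/7038185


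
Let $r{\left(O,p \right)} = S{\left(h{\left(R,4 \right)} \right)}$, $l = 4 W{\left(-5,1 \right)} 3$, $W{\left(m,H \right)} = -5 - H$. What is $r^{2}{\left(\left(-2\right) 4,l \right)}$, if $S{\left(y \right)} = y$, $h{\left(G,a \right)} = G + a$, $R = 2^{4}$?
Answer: $400$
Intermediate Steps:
$R = 16$
$l = -72$ ($l = 4 \left(-5 - 1\right) 3 = 4 \left(-6\right) 3 = \left(-24\right) 3 = -72$)
$r{\left(O,p \right)} = 20$ ($r{\left(O,p \right)} = 16 + 4 = 20$)
$r^{2}{\left(\left(-2\right) 4,l \right)} = 20^{2} = 400$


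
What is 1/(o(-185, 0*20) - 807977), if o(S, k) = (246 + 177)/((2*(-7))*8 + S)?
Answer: -33/26663288 ≈ -1.2377e-6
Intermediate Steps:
o(S, k) = 423/(-112 + S) (o(S, k) = 423/(-14*8 + S) = 423/(-112 + S))
1/(o(-185, 0*20) - 807977) = 1/(423/(-112 - 185) - 807977) = 1/(423/(-297) - 807977) = 1/(423*(-1/297) - 807977) = 1/(-47/33 - 807977) = 1/(-26663288/33) = -33/26663288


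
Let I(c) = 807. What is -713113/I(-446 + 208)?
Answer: -713113/807 ≈ -883.66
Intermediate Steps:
-713113/I(-446 + 208) = -713113/807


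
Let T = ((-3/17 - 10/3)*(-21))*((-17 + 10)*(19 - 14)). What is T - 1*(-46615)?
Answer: 748600/17 ≈ 44035.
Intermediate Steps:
T = -43855/17 (T = ((-3*1/17 - 10*1/3)*(-21))*(-7*5) = ((-3/17 - 10/3)*(-21))*(-35) = -179/51*(-21)*(-35) = (1253/17)*(-35) = -43855/17 ≈ -2579.7)
T - 1*(-46615) = -43855/17 - 1*(-46615) = -43855/17 + 46615 = 748600/17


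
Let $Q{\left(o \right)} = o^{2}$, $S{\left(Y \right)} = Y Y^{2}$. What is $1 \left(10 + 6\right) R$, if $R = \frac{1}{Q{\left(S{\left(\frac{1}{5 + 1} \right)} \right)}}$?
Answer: $746496$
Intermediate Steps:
$S{\left(Y \right)} = Y^{3}$
$R = 46656$ ($R = \frac{1}{\left(\left(\frac{1}{5 + 1}\right)^{3}\right)^{2}} = \frac{1}{\left(\left(\frac{1}{6}\right)^{3}\right)^{2}} = \frac{1}{\left(\frac{1}{216}\right)^{2}} = \frac{1}{\frac{1}{46656}} = 46656$)
$1 \left(10 + 6\right) R = 1 \left(10 + 6\right) 46656 = 1 \cdot 16 \cdot 46656 = 16 \cdot 46656 = 746496$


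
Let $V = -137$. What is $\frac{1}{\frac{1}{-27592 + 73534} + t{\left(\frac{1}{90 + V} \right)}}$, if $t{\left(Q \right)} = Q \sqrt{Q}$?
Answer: $\frac{4769836266}{2110771187} + \frac{99201366108 i \sqrt{47}}{2110771187} \approx 2.2598 + 322.2 i$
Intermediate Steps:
$t{\left(Q \right)} = Q^{\frac{3}{2}}$
$\frac{1}{\frac{1}{-27592 + 73534} + t{\left(\frac{1}{90 + V} \right)}} = \frac{1}{\frac{1}{-27592 + 73534} + \left(\frac{1}{90 - 137}\right)^{\frac{3}{2}}} = \frac{1}{\frac{1}{45942} + \left(\frac{1}{-47}\right)^{\frac{3}{2}}} = \frac{1}{\frac{1}{45942} + \left(- \frac{1}{47}\right)^{\frac{3}{2}}} = \frac{1}{\frac{1}{45942} - \frac{i \sqrt{47}}{2209}}$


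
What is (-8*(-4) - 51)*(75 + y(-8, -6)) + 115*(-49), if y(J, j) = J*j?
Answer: -7972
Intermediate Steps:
(-8*(-4) - 51)*(75 + y(-8, -6)) + 115*(-49) = (-8*(-4) - 51)*(75 - 8*(-6)) + 115*(-49) = (32 - 51)*(75 + 48) - 5635 = -19*123 - 5635 = -2337 - 5635 = -7972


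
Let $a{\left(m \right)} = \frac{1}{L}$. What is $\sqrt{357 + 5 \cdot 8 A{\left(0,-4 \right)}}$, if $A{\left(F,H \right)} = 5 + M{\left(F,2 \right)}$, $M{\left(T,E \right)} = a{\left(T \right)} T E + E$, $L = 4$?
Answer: $7 \sqrt{13} \approx 25.239$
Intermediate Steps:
$a{\left(m \right)} = \frac{1}{4}$
$M{\left(T,E \right)} = E + \frac{E T}{4}$ ($M{\left(T,E \right)} = \frac{T}{4} E + E = \frac{E T}{4} + E = E + \frac{E T}{4}$)
$A{\left(F,H \right)} = 7 + \frac{F}{2}$ ($A{\left(F,H \right)} = 5 + \frac{1}{4} \cdot 2 \left(4 + F\right) = 5 + \left(2 + \frac{F}{2}\right) = 7 + \frac{F}{2}$)
$\sqrt{357 + 5 \cdot 8 A{\left(0,-4 \right)}} = \sqrt{357 + 5 \cdot 8 \left(7 + \frac{1}{2} \cdot 0\right)} = \sqrt{357 + 40 \left(7 + 0\right)} = \sqrt{357 + 40 \cdot 7} = \sqrt{357 + 280} = \sqrt{637} = 7 \sqrt{13}$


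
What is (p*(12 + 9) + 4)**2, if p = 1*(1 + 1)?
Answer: 2116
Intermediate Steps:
p = 2 (p = 1*2 = 2)
(p*(12 + 9) + 4)**2 = (2*(12 + 9) + 4)**2 = (2*21 + 4)**2 = (42 + 4)**2 = 46**2 = 2116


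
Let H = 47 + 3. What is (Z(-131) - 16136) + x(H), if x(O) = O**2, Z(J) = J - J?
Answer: -13636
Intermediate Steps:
Z(J) = 0
H = 50
(Z(-131) - 16136) + x(H) = (0 - 16136) + 50**2 = -16136 + 2500 = -13636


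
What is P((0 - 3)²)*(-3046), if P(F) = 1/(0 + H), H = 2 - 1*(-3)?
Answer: -3046/5 ≈ -609.20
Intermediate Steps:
H = 5 (H = 2 + 3 = 5)
P(F) = ⅕ (P(F) = 1/(0 + 5) = 1/5 = ⅕)
P((0 - 3)²)*(-3046) = (⅕)*(-3046) = -3046/5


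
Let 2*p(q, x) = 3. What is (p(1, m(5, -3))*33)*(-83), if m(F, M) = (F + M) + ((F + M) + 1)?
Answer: -8217/2 ≈ -4108.5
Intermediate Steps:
m(F, M) = 1 + 2*F + 2*M (m(F, M) = (F + M) + (1 + F + M) = 1 + 2*F + 2*M)
p(q, x) = 3/2 (p(q, x) = (½)*3 = 3/2)
(p(1, m(5, -3))*33)*(-83) = ((3/2)*33)*(-83) = (99/2)*(-83) = -8217/2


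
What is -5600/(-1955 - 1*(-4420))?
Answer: -1120/493 ≈ -2.2718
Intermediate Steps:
-5600/(-1955 - 1*(-4420)) = -5600/(-1955 + 4420) = -5600/2465 = -5600*1/2465 = -1120/493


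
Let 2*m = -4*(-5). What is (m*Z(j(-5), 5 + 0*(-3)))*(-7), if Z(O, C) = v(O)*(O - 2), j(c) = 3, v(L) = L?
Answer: -210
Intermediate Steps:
m = 10 (m = (-4*(-5))/2 = (1/2)*20 = 10)
Z(O, C) = O*(-2 + O) (Z(O, C) = O*(O - 2) = O*(-2 + O))
(m*Z(j(-5), 5 + 0*(-3)))*(-7) = (10*(3*(-2 + 3)))*(-7) = (10*(3*1))*(-7) = (10*3)*(-7) = 30*(-7) = -210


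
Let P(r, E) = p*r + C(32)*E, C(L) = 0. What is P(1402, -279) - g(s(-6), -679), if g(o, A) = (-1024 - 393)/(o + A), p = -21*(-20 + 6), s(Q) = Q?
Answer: 282347363/685 ≈ 4.1219e+5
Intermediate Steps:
p = 294 (p = -21*(-14) = 294)
g(o, A) = -1417/(A + o)
P(r, E) = 294*r (P(r, E) = 294*r + 0*E = 294*r + 0 = 294*r)
P(1402, -279) - g(s(-6), -679) = 294*1402 - (-1417)/(-679 - 6) = 412188 - (-1417)/(-685) = 412188 - (-1417)*(-1)/685 = 412188 - 1*1417/685 = 412188 - 1417/685 = 282347363/685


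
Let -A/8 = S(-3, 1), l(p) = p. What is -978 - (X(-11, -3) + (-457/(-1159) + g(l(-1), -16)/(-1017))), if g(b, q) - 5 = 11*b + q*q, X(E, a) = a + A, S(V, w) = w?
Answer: -1139980820/1178703 ≈ -967.15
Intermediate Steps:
A = -8 (A = -8*1 = -8)
X(E, a) = -8 + a (X(E, a) = a - 8 = -8 + a)
g(b, q) = 5 + q² + 11*b (g(b, q) = 5 + (11*b + q*q) = 5 + (11*b + q²) = 5 + (q² + 11*b) = 5 + q² + 11*b)
-978 - (X(-11, -3) + (-457/(-1159) + g(l(-1), -16)/(-1017))) = -978 - ((-8 - 3) + (-457/(-1159) + (5 + (-16)² + 11*(-1))/(-1017))) = -978 - (-11 + (-457*(-1/1159) + (5 + 256 - 11)*(-1/1017))) = -978 - (-11 + (457/1159 + 250*(-1/1017))) = -978 - (-11 + (457/1159 - 250/1017)) = -978 - (-11 + 175019/1178703) = -978 - 1*(-12790714/1178703) = -978 + 12790714/1178703 = -1139980820/1178703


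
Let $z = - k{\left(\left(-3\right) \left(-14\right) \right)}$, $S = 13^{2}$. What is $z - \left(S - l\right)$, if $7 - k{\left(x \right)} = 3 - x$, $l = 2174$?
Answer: $1959$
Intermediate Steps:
$S = 169$
$k{\left(x \right)} = 4 + x$ ($k{\left(x \right)} = 7 - \left(3 - x\right) = 7 + \left(-3 + x\right) = 4 + x$)
$z = -46$ ($z = - (4 - -42) = - (4 + 42) = \left(-1\right) 46 = -46$)
$z - \left(S - l\right) = -46 - \left(169 - 2174\right) = -46 - -2005 = -46 + 2005 = 1959$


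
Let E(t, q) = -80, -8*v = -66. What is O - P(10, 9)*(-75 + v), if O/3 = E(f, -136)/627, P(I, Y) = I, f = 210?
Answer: 278855/418 ≈ 667.12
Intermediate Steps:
v = 33/4 (v = -⅛*(-66) = 33/4 ≈ 8.2500)
O = -80/209 (O = 3*(-80/627) = -80/209 ≈ -0.38278)
O - P(10, 9)*(-75 + v) = -80/209 - 10*(-75 + 33/4) = -80/209 - 10*(-267)/4 = -80/209 - 1*(-1335/2) = -80/209 + 1335/2 = 278855/418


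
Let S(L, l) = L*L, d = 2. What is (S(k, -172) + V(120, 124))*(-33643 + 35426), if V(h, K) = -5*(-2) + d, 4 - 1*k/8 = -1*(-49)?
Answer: 231098196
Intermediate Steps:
k = -360 (k = 32 - (-8)*(-49) = 32 - 8*49 = 32 - 392 = -360)
S(L, l) = L**2
V(h, K) = 12 (V(h, K) = -5*(-2) + 2 = 10 + 2 = 12)
(S(k, -172) + V(120, 124))*(-33643 + 35426) = ((-360)**2 + 12)*(-33643 + 35426) = (129600 + 12)*1783 = 129612*1783 = 231098196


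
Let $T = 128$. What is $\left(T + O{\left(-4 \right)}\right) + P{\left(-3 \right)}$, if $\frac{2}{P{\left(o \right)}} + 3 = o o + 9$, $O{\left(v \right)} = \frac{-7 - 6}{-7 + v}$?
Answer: $\frac{21337}{165} \approx 129.32$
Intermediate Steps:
$O{\left(v \right)} = - \frac{13}{-7 + v}$
$P{\left(o \right)} = \frac{2}{6 + o^{2}}$ ($P{\left(o \right)} = \frac{2}{-3 + \left(o o + 9\right)} = \frac{2}{-3 + \left(o^{2} + 9\right)} = \frac{2}{-3 + \left(9 + o^{2}\right)} = \frac{2}{6 + o^{2}}$)
$\left(T + O{\left(-4 \right)}\right) + P{\left(-3 \right)} = \left(128 - \frac{13}{-7 - 4}\right) + \frac{2}{6 + \left(-3\right)^{2}} = \left(128 - \frac{13}{-11}\right) + \frac{2}{6 + 9} = \left(128 - - \frac{13}{11}\right) + \frac{2}{15} = \left(128 + \frac{13}{11}\right) + 2 \cdot \frac{1}{15} = \frac{1421}{11} + \frac{2}{15} = \frac{21337}{165}$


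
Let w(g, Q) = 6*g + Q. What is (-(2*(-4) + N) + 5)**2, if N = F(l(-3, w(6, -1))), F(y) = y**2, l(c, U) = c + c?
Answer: 529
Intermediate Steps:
w(g, Q) = Q + 6*g
l(c, U) = 2*c
N = 36 (N = (2*(-3))**2 = (-6)**2 = 36)
(-(2*(-4) + N) + 5)**2 = (-(2*(-4) + 36) + 5)**2 = (-(-8 + 36) + 5)**2 = (-1*28 + 5)**2 = (-28 + 5)**2 = (-23)**2 = 529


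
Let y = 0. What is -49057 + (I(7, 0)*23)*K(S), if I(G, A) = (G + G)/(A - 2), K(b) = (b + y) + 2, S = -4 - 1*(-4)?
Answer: -49379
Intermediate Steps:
S = 0 (S = -4 + 4 = 0)
K(b) = 2 + b (K(b) = (b + 0) + 2 = b + 2 = 2 + b)
I(G, A) = 2*G/(-2 + A) (I(G, A) = (2*G)/(-2 + A) = 2*G/(-2 + A))
-49057 + (I(7, 0)*23)*K(S) = -49057 + ((2*7/(-2 + 0))*23)*(2 + 0) = -49057 + ((2*7/(-2))*23)*2 = -49057 + ((2*7*(-½))*23)*2 = -49057 - 7*23*2 = -49057 - 161*2 = -49057 - 322 = -49379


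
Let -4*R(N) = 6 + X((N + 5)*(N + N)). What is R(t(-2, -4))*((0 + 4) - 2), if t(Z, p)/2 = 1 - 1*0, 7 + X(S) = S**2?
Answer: -783/2 ≈ -391.50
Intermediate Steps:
X(S) = -7 + S**2
t(Z, p) = 2 (t(Z, p) = 2*(1 - 1*0) = 2*(1 + 0) = 2*1 = 2)
R(N) = 1/4 - N**2*(5 + N)**2 (R(N) = -(6 + (-7 + ((N + 5)*(N + N))**2))/4 = -(6 + (-7 + ((5 + N)*(2*N))**2))/4 = -(6 + (-7 + (2*N*(5 + N))**2))/4 = -(6 + (-7 + 4*N**2*(5 + N)**2))/4 = -(-1 + 4*N**2*(5 + N)**2)/4 = 1/4 - N**2*(5 + N)**2)
R(t(-2, -4))*((0 + 4) - 2) = (1/4 - 1*2**2*(5 + 2)**2)*((0 + 4) - 2) = (1/4 - 1*4*7**2)*(4 - 2) = (1/4 - 1*4*49)*2 = (1/4 - 196)*2 = -783/4*2 = -783/2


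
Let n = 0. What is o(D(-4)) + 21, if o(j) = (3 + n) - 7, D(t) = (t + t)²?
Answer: 17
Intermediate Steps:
D(t) = 4*t² (D(t) = (2*t)² = 4*t²)
o(j) = -4 (o(j) = (3 + 0) - 7 = 3 - 7 = -4)
o(D(-4)) + 21 = -4 + 21 = 17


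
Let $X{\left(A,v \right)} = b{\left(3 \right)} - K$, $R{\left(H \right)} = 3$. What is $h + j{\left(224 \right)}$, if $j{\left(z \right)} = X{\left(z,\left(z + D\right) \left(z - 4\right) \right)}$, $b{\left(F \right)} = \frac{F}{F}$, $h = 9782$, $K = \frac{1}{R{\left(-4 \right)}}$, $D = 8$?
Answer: $\frac{29348}{3} \approx 9782.7$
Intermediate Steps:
$K = \frac{1}{3} \approx 0.33333$
$b{\left(F \right)} = 1$
$X{\left(A,v \right)} = \frac{2}{3}$ ($X{\left(A,v \right)} = 1 - \frac{1}{3} = \frac{2}{3}$)
$j{\left(z \right)} = \frac{2}{3}$
$h + j{\left(224 \right)} = 9782 + \frac{2}{3} = \frac{29348}{3}$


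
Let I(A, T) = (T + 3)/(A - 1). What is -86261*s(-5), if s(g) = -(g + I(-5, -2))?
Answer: -2674091/6 ≈ -4.4568e+5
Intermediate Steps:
I(A, T) = (3 + T)/(-1 + A)
s(g) = ⅙ - g (s(g) = -(g + (3 - 2)/(-1 - 5)) = -(g + 1/(-6)) = -(g - ⅙*1) = -(g - ⅙) = -(-⅙ + g) = ⅙ - g)
-86261*s(-5) = -86261*(⅙ - 1*(-5)) = -86261*(⅙ + 5) = -86261*31/6 = -2674091/6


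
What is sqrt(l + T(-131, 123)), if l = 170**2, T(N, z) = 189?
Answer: sqrt(29089) ≈ 170.55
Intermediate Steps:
l = 28900
sqrt(l + T(-131, 123)) = sqrt(28900 + 189) = sqrt(29089)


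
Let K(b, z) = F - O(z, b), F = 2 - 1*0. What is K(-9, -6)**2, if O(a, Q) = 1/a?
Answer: 169/36 ≈ 4.6944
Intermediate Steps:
F = 2 (F = 2 + 0 = 2)
K(b, z) = 2 - 1/z
K(-9, -6)**2 = (2 - 1/(-6))**2 = (2 - 1*(-1/6))**2 = (2 + 1/6)**2 = (13/6)**2 = 169/36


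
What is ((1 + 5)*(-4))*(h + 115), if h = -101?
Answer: -336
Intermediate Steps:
((1 + 5)*(-4))*(h + 115) = ((1 + 5)*(-4))*(-101 + 115) = (6*(-4))*14 = -24*14 = -336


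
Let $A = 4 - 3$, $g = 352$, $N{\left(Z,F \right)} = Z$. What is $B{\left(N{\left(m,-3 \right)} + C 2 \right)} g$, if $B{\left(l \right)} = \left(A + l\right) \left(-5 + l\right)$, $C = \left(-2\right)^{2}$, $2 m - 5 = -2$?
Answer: $16632$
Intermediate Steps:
$m = \frac{3}{2}$ ($m = \frac{5}{2} + \frac{1}{2} \left(-2\right) = \frac{5}{2} - 1 = \frac{3}{2} \approx 1.5$)
$C = 4$
$A = 1$ ($A = 4 - 3 = 1$)
$B{\left(l \right)} = \left(1 + l\right) \left(-5 + l\right)$
$B{\left(N{\left(m,-3 \right)} + C 2 \right)} g = \left(-5 + \left(\frac{3}{2} + 4 \cdot 2\right)^{2} - 4 \left(\frac{3}{2} + 4 \cdot 2\right)\right) 352 = \left(-5 + \left(\frac{3}{2} + 8\right)^{2} - 4 \left(\frac{3}{2} + 8\right)\right) 352 = \left(-5 + \left(\frac{19}{2}\right)^{2} - 38\right) 352 = \left(-5 + \frac{361}{4} - 38\right) 352 = \frac{189}{4} \cdot 352 = 16632$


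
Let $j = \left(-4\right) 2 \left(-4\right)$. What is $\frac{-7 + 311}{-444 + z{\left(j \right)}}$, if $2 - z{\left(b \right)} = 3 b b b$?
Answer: $- \frac{152}{49373} \approx -0.0030786$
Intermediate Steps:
$j = 32$ ($j = \left(-8\right) \left(-4\right) = 32$)
$z{\left(b \right)} = 2 - 3 b^{3}$ ($z{\left(b \right)} = 2 - 3 b b b = 2 - 3 b^{2} b = 2 - 3 b^{3}$)
$\frac{-7 + 311}{-444 + z{\left(j \right)}} = \frac{-7 + 311}{-444 + \left(2 - 3 \cdot 32^{3}\right)} = \frac{304}{-444 + \left(2 - 98304\right)} = \frac{304}{-444 - 98302} = \frac{304}{-98746} = 304 \left(- \frac{1}{98746}\right) = - \frac{152}{49373}$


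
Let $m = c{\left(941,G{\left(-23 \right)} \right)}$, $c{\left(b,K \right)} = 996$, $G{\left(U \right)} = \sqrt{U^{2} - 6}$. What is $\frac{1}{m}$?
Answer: $\frac{1}{996} \approx 0.001004$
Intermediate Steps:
$G{\left(U \right)} = \sqrt{-6 + U^{2}}$
$m = 996$
$\frac{1}{m} = \frac{1}{996}$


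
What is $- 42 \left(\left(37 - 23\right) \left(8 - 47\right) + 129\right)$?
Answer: $17514$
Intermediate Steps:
$- 42 \left(\left(37 - 23\right) \left(8 - 47\right) + 129\right) = - 42 \left(14 \left(-39\right) + 129\right) = - 42 \left(-546 + 129\right) = \left(-42\right) \left(-417\right) = 17514$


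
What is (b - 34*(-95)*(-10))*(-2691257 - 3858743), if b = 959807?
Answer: -6075170850000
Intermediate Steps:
(b - 34*(-95)*(-10))*(-2691257 - 3858743) = (959807 - 34*(-95)*(-10))*(-2691257 - 3858743) = (959807 + 3230*(-10))*(-6550000) = (959807 - 32300)*(-6550000) = 927507*(-6550000) = -6075170850000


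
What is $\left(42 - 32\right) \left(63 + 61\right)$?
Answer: $1240$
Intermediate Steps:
$\left(42 - 32\right) \left(63 + 61\right) = 10 \cdot 124 = 1240$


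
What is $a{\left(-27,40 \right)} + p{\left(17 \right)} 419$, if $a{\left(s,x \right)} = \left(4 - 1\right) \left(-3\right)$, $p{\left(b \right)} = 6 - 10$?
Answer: $-1685$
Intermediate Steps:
$p{\left(b \right)} = -4$
$a{\left(s,x \right)} = -9$ ($a{\left(s,x \right)} = 3 \left(-3\right) = -9$)
$a{\left(-27,40 \right)} + p{\left(17 \right)} 419 = -9 - 1676 = -1685$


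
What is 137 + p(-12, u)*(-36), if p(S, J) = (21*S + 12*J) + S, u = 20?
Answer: 1001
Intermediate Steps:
p(S, J) = 12*J + 22*S (p(S, J) = (12*J + 21*S) + S = 12*J + 22*S)
137 + p(-12, u)*(-36) = 137 + (12*20 + 22*(-12))*(-36) = 137 + (240 - 264)*(-36) = 137 - 24*(-36) = 137 + 864 = 1001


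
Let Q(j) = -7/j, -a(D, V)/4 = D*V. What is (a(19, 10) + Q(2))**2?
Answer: 2331729/4 ≈ 5.8293e+5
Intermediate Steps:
a(D, V) = -4*D*V
(a(19, 10) + Q(2))**2 = (-4*19*10 - 7/2)**2 = (-760 - 7*1/2)**2 = (-760 - 7/2)**2 = (-1527/2)**2 = 2331729/4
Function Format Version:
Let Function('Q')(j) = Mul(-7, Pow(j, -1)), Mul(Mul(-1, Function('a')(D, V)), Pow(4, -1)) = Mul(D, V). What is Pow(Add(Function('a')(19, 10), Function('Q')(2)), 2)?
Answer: Rational(2331729, 4) ≈ 5.8293e+5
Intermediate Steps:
Function('a')(D, V) = Mul(-4, D, V) (Function('a')(D, V) = Mul(-4, Mul(D, V)) = Mul(-4, D, V))
Pow(Add(Function('a')(19, 10), Function('Q')(2)), 2) = Pow(Add(Mul(-4, 19, 10), Mul(-7, Pow(2, -1))), 2) = Pow(Add(-760, Mul(-7, Rational(1, 2))), 2) = Pow(Add(-760, Rational(-7, 2)), 2) = Pow(Rational(-1527, 2), 2) = Rational(2331729, 4)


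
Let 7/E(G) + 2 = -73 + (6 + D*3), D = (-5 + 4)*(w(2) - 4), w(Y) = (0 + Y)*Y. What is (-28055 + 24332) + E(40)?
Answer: -256894/69 ≈ -3723.1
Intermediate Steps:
w(Y) = Y² (w(Y) = Y*Y = Y²)
D = 0 (D = (-5 + 4)*(2² - 4) = -(4 - 4) = -1*0 = 0)
E(G) = -7/69 (E(G) = 7/(-2 + (-73 + (6 + 0*3))) = 7/(-2 + (-73 + (6 + 0))) = 7/(-2 + (-73 + 6)) = 7/(-2 - 67) = 7/(-69) = 7*(-1/69) = -7/69)
(-28055 + 24332) + E(40) = (-28055 + 24332) - 7/69 = -3723 - 7/69 = -256894/69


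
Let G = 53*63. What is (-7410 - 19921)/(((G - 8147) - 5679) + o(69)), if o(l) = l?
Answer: 27331/10418 ≈ 2.6234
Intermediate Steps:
G = 3339
(-7410 - 19921)/(((G - 8147) - 5679) + o(69)) = (-7410 - 19921)/(((3339 - 8147) - 5679) + 69) = -27331/((-4808 - 5679) + 69) = -27331/(-10487 + 69) = -27331/(-10418) = -27331*(-1/10418) = 27331/10418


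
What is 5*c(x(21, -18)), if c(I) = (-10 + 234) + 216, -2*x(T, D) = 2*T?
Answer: 2200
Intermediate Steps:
x(T, D) = -T
c(I) = 440 (c(I) = 224 + 216 = 440)
5*c(x(21, -18)) = 5*440 = 2200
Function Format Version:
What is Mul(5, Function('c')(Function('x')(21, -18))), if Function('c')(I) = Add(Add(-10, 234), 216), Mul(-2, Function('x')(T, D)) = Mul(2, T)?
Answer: 2200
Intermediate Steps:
Function('x')(T, D) = Mul(-1, T) (Function('x')(T, D) = Mul(Rational(-1, 2), Mul(2, T)) = Mul(-1, T))
Function('c')(I) = 440 (Function('c')(I) = Add(224, 216) = 440)
Mul(5, Function('c')(Function('x')(21, -18))) = Mul(5, 440) = 2200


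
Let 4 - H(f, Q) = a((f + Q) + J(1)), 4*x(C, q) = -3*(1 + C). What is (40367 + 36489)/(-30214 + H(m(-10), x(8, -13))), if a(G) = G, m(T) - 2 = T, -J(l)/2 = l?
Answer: -307424/120773 ≈ -2.5455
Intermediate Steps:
J(l) = -2*l
m(T) = 2 + T
x(C, q) = -¾ - 3*C/4 (x(C, q) = (-3*(1 + C))/4 = (-3 - 3*C)/4 = -¾ - 3*C/4)
H(f, Q) = 6 - Q - f (H(f, Q) = 4 - ((f + Q) - 2*1) = 4 - ((Q + f) - 2) = 4 - (-2 + Q + f) = 4 + (2 - Q - f) = 6 - Q - f)
(40367 + 36489)/(-30214 + H(m(-10), x(8, -13))) = (40367 + 36489)/(-30214 + (6 - (-¾ - ¾*8) - (2 - 10))) = 76856/(-30214 + (6 - (-¾ - 6) - 1*(-8))) = 76856/(-30214 + (6 - 1*(-27/4) + 8)) = 76856/(-30214 + (6 + 27/4 + 8)) = 76856/(-30214 + 83/4) = 76856/(-120773/4) = 76856*(-4/120773) = -307424/120773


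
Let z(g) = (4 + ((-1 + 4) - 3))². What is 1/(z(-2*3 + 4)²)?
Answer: 1/256 ≈ 0.0039063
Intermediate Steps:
z(g) = 16 (z(g) = (4 + (3 - 3))² = (4 + 0)² = 4² = 16)
1/(z(-2*3 + 4)²) = 1/(16²) = 1/256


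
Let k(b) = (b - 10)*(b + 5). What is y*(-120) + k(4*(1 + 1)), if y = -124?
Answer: 14854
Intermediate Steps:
k(b) = (-10 + b)*(5 + b)
y*(-120) + k(4*(1 + 1)) = -124*(-120) + (-50 + (4*(1 + 1))**2 - 20*(1 + 1)) = 14880 + (-50 + (4*2)**2 - 20*2) = 14880 + (-50 + 8**2 - 5*8) = 14880 + (-50 + 64 - 40) = 14880 - 26 = 14854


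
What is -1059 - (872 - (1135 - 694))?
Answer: -1490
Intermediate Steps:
-1059 - (872 - (1135 - 694)) = -1059 - (872 - 1*441) = -1059 - (872 - 441) = -1059 - 1*431 = -1059 - 431 = -1490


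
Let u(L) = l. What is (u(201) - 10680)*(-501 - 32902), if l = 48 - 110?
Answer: 358815026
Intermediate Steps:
l = -62
u(L) = -62
(u(201) - 10680)*(-501 - 32902) = (-62 - 10680)*(-501 - 32902) = -10742*(-33403) = 358815026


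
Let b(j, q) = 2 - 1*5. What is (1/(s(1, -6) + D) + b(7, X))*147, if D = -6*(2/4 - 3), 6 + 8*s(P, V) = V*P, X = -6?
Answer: -3871/9 ≈ -430.11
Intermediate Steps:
b(j, q) = -3 (b(j, q) = 2 - 5 = -3)
s(P, V) = -¾ + P*V/8 (s(P, V) = -¾ + (V*P)/8 = -¾ + (P*V)/8 = -¾ + P*V/8)
D = 15 (D = -6*(2*(¼) - 3) = -6*(½ - 3) = -6*(-5/2) = 15)
(1/(s(1, -6) + D) + b(7, X))*147 = (1/((-¾ + (⅛)*1*(-6)) + 15) - 3)*147 = (1/((-¾ - ¾) + 15) - 3)*147 = (1/(-3/2 + 15) - 3)*147 = (1/(27/2) - 3)*147 = (2/27 - 3)*147 = -79/27*147 = -3871/9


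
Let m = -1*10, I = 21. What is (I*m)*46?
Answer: -9660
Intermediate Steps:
m = -10
(I*m)*46 = (21*(-10))*46 = -210*46 = -9660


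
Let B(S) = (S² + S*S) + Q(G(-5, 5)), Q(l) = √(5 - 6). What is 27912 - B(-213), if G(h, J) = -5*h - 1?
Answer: -62826 - I ≈ -62826.0 - 1.0*I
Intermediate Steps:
G(h, J) = -1 - 5*h
Q(l) = I (Q(l) = √(-1) = I)
B(S) = I + 2*S² (B(S) = (S² + S*S) + I = (S² + S²) + I = 2*S² + I = I + 2*S²)
27912 - B(-213) = 27912 - (I + 2*(-213)²) = 27912 - (I + 2*45369) = 27912 - (I + 90738) = 27912 - (90738 + I) = 27912 + (-90738 - I) = -62826 - I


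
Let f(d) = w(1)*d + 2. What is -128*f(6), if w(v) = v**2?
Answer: -1024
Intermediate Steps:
f(d) = 2 + d (f(d) = 1**2*d + 2 = 1*d + 2 = d + 2 = 2 + d)
-128*f(6) = -128*(2 + 6) = -128*8 = -1024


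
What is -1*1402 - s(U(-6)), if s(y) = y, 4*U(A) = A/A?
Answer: -5609/4 ≈ -1402.3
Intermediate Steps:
U(A) = ¼ (U(A) = (A/A)/4 = (¼)*1 = ¼)
-1*1402 - s(U(-6)) = -1*1402 - 1*¼ = -1402 - ¼ = -5609/4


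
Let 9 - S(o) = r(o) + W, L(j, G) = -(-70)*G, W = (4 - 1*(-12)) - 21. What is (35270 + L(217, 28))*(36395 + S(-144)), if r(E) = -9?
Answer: 1355842140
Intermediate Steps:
W = -5 (W = (4 + 12) - 21 = 16 - 21 = -5)
L(j, G) = 70*G
S(o) = 23 (S(o) = 9 - (-9 - 5) = 9 - 1*(-14) = 9 + 14 = 23)
(35270 + L(217, 28))*(36395 + S(-144)) = (35270 + 70*28)*(36395 + 23) = (35270 + 1960)*36418 = 37230*36418 = 1355842140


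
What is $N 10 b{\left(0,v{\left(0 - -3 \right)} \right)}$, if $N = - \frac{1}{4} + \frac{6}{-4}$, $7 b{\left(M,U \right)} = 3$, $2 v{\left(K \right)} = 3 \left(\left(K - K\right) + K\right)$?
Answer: $- \frac{15}{2} \approx -7.5$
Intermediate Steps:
$v{\left(K \right)} = \frac{3 K}{2}$ ($v{\left(K \right)} = \frac{3 \left(\left(K - K\right) + K\right)}{2} = \frac{3 \left(0 + K\right)}{2} = \frac{3 K}{2}$)
$b{\left(M,U \right)} = \frac{3}{7}$ ($b{\left(M,U \right)} = \frac{1}{7} \cdot 3 = \frac{3}{7}$)
$N = - \frac{7}{4}$ ($N = \left(-1\right) \frac{1}{4} + 6 \left(- \frac{1}{4}\right) = - \frac{1}{4} - \frac{3}{2} = - \frac{7}{4} \approx -1.75$)
$N 10 b{\left(0,v{\left(0 - -3 \right)} \right)} = \left(- \frac{7}{4}\right) 10 \cdot \frac{3}{7} = \left(- \frac{35}{2}\right) \frac{3}{7} = - \frac{15}{2}$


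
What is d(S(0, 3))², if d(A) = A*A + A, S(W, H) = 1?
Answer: 4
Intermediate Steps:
d(A) = A + A² (d(A) = A² + A = A + A²)
d(S(0, 3))² = (1*(1 + 1))² = (1*2)² = 2² = 4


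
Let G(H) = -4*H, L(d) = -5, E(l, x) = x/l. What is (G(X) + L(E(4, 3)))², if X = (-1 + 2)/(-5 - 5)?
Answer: 529/25 ≈ 21.160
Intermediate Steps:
X = -⅒ (X = 1/(-10) = 1*(-⅒) = -⅒ ≈ -0.10000)
(G(X) + L(E(4, 3)))² = (-4*(-⅒) - 5)² = (⅖ - 5)² = (-23/5)² = 529/25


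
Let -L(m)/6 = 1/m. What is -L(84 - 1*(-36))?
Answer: 1/20 ≈ 0.050000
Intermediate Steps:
L(m) = -6/m
-L(84 - 1*(-36)) = -(-6)/(84 - 1*(-36)) = -(-6)/(84 + 36) = -(-6)/120 = -1*(-1/20) = 1/20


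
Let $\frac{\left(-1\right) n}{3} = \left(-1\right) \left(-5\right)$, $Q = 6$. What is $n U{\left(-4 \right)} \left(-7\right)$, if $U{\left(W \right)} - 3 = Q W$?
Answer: $-2205$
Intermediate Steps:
$n = -15$ ($n = - 3 \left(\left(-1\right) \left(-5\right)\right) = \left(-3\right) 5 = -15$)
$U{\left(W \right)} = 3 + 6 W$
$n U{\left(-4 \right)} \left(-7\right) = - 15 \left(3 + 6 \left(-4\right)\right) \left(-7\right) = - 15 \left(3 - 24\right) \left(-7\right) = \left(-15\right) \left(-21\right) \left(-7\right) = 315 \left(-7\right) = -2205$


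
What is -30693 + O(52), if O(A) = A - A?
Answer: -30693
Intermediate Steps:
O(A) = 0
-30693 + O(52) = -30693 + 0 = -30693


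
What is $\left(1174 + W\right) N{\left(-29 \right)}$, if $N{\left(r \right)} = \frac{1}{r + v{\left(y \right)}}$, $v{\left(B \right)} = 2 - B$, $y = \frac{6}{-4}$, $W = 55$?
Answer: $- \frac{2458}{51} \approx -48.196$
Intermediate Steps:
$y = - \frac{3}{2}$ ($y = 6 \left(- \frac{1}{4}\right) = - \frac{3}{2} \approx -1.5$)
$N{\left(r \right)} = \frac{1}{\frac{7}{2} + r}$ ($N{\left(r \right)} = \frac{1}{r + \left(2 - - \frac{3}{2}\right)} = \frac{1}{r + \left(2 + \frac{3}{2}\right)} = \frac{1}{r + \frac{7}{2}} = \frac{1}{\frac{7}{2} + r}$)
$\left(1174 + W\right) N{\left(-29 \right)} = \left(1174 + 55\right) \frac{2}{7 + 2 \left(-29\right)} = 1229 \frac{2}{7 - 58} = 1229 \frac{2}{-51} = 1229 \cdot 2 \left(- \frac{1}{51}\right) = 1229 \left(- \frac{2}{51}\right) = - \frac{2458}{51}$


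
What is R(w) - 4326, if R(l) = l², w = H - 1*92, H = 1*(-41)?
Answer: 13363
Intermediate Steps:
H = -41
w = -133 (w = -41 - 1*92 = -41 - 92 = -133)
R(w) - 4326 = (-133)² - 4326 = 17689 - 4326 = 13363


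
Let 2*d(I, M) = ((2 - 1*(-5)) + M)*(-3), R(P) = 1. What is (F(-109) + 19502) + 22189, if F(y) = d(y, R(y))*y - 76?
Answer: 42923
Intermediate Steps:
d(I, M) = -21/2 - 3*M/2 (d(I, M) = (((2 - 1*(-5)) + M)*(-3))/2 = (((2 + 5) + M)*(-3))/2 = ((7 + M)*(-3))/2 = (-21 - 3*M)/2 = -21/2 - 3*M/2)
F(y) = -76 - 12*y (F(y) = (-21/2 - 3/2*1)*y - 76 = (-21/2 - 3/2)*y - 76 = -12*y - 76 = -76 - 12*y)
(F(-109) + 19502) + 22189 = ((-76 - 12*(-109)) + 19502) + 22189 = ((-76 + 1308) + 19502) + 22189 = (1232 + 19502) + 22189 = 20734 + 22189 = 42923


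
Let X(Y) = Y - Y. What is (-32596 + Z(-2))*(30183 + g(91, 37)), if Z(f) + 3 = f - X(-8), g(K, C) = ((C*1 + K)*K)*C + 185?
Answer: -15040275744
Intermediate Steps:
X(Y) = 0
g(K, C) = 185 + C*K*(C + K) (g(K, C) = ((C + K)*K)*C + 185 = (K*(C + K))*C + 185 = C*K*(C + K) + 185 = 185 + C*K*(C + K))
Z(f) = -3 + f (Z(f) = -3 + (f - 1*0) = -3 + (f + 0) = -3 + f)
(-32596 + Z(-2))*(30183 + g(91, 37)) = (-32596 + (-3 - 2))*(30183 + (185 + 37*91² + 91*37²)) = (-32596 - 5)*(30183 + (185 + 37*8281 + 91*1369)) = -32601*(30183 + (185 + 306397 + 124579)) = -32601*(30183 + 431161) = -32601*461344 = -15040275744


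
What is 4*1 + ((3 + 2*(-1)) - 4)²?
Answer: 13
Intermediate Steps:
4*1 + ((3 + 2*(-1)) - 4)² = 4 + ((3 - 2) - 4)² = 4 + (1 - 4)² = 4 + (-3)² = 4 + 9 = 13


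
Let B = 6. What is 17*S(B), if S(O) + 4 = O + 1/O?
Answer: 221/6 ≈ 36.833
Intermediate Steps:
S(O) = -4 + O + 1/O (S(O) = -4 + (O + 1/O) = -4 + O + 1/O)
17*S(B) = 17*(-4 + 6 + 1/6) = 17*(13/6) = 221/6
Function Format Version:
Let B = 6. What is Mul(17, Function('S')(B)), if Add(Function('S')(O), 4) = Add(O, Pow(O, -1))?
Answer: Rational(221, 6) ≈ 36.833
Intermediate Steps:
Function('S')(O) = Add(-4, O, Pow(O, -1)) (Function('S')(O) = Add(-4, Add(O, Pow(O, -1))) = Add(-4, O, Pow(O, -1)))
Mul(17, Function('S')(B)) = Mul(17, Add(-4, 6, Pow(6, -1))) = Mul(17, Add(-4, 6, Rational(1, 6))) = Mul(17, Rational(13, 6)) = Rational(221, 6)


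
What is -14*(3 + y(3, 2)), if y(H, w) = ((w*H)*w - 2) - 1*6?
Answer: -98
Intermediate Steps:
y(H, w) = -8 + H*w² (y(H, w) = ((H*w)*w - 2) - 6 = (H*w² - 2) - 6 = (-2 + H*w²) - 6 = -8 + H*w²)
-14*(3 + y(3, 2)) = -14*(3 + (-8 + 3*2²)) = -14*(3 + (-8 + 3*4)) = -14*(3 + (-8 + 12)) = -14*(3 + 4) = -14*7 = -98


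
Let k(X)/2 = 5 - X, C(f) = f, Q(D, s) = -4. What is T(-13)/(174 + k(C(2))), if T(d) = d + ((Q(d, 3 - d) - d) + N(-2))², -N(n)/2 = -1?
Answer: ⅗ ≈ 0.60000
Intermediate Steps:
N(n) = 2 (N(n) = -2*(-1) = 2)
k(X) = 10 - 2*X (k(X) = 2*(5 - X) = 10 - 2*X)
T(d) = d + (-2 - d)² (T(d) = d + ((-4 - d) + 2)² = d + (-2 - d)²)
T(-13)/(174 + k(C(2))) = (-13 + (2 - 13)²)/(174 + (10 - 2*2)) = (-13 + (-11)²)/(174 + (10 - 4)) = (-13 + 121)/(174 + 6) = 108/180 = 108*(1/180) = ⅗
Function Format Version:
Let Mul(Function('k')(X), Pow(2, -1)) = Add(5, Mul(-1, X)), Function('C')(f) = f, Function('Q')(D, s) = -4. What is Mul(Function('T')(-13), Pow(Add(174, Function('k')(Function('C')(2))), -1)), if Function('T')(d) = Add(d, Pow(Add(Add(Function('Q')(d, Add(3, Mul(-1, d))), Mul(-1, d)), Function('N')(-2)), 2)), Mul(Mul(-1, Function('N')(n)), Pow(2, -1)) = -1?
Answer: Rational(3, 5) ≈ 0.60000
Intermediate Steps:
Function('N')(n) = 2 (Function('N')(n) = Mul(-2, -1) = 2)
Function('k')(X) = Add(10, Mul(-2, X)) (Function('k')(X) = Mul(2, Add(5, Mul(-1, X))) = Add(10, Mul(-2, X)))
Function('T')(d) = Add(d, Pow(Add(-2, Mul(-1, d)), 2)) (Function('T')(d) = Add(d, Pow(Add(Add(-4, Mul(-1, d)), 2), 2)) = Add(d, Pow(Add(-2, Mul(-1, d)), 2)))
Mul(Function('T')(-13), Pow(Add(174, Function('k')(Function('C')(2))), -1)) = Mul(Add(-13, Pow(Add(2, -13), 2)), Pow(Add(174, Add(10, Mul(-2, 2))), -1)) = Mul(Add(-13, Pow(-11, 2)), Pow(Add(174, Add(10, -4)), -1)) = Mul(Add(-13, 121), Pow(Add(174, 6), -1)) = Mul(108, Pow(180, -1)) = Mul(108, Rational(1, 180)) = Rational(3, 5)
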